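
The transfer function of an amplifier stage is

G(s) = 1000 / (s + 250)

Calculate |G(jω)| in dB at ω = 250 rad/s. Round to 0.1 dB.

At s = jω = j250:
pole (s+250): 250 + j250 → |·| = √(250²+250²) = √125000 ≈ 353.55, ∠ = arctan(250/250) ≈ 45.00°
|G| = 1000 / 353.55 ≈ 2.8285
Gain = 20 log₁₀(2.8285) ≈ 9.03 dB

9.0 dB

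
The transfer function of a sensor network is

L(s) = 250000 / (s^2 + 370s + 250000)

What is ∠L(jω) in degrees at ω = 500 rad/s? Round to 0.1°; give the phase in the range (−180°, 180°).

At s = jω = j500:
quadratic: (j500)² + 370·j500 + 250000 = 0 + j185000 → |·| ≈ 1.85e+05, ∠ ≈ 90.00°
∠L = 0.00° − 90.00° = -90.00°

-90.0°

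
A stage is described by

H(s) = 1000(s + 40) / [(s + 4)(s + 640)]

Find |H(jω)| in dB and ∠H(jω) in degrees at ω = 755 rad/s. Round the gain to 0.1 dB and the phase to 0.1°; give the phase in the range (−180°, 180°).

At s = jω = j755:
zero (s+40): 40 + j755 → |·| = √(40²+755²) = √571625 ≈ 756.06, ∠ = arctan(755/40) ≈ 86.97°
pole (s+4): 4 + j755 → |·| = √(4²+755²) = √570041 ≈ 755.01, ∠ = arctan(755/4) ≈ 89.70°
pole (s+640): 640 + j755 → |·| = √(640²+755²) = √979625 ≈ 989.76, ∠ = arctan(755/640) ≈ 49.71°
|H| = 1000 · 756.06 / 7.4728e+05 ≈ 1.0117
Gain = 20 log₁₀(1.0117) ≈ 0.10 dB
∠H = 86.97° − 139.41° = -52.44°

0.1 dB, -52.4°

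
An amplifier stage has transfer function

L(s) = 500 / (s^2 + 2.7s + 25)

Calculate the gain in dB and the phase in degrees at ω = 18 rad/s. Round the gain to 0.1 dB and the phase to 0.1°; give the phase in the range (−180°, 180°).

At s = jω = j18:
quadratic: (j18)² + 2.7·j18 + 25 = -299 + j48.6 → |·| ≈ 302.92, ∠ ≈ 170.77°
|L| = 500 / 302.92 ≈ 1.6506
Gain = 20 log₁₀(1.6506) ≈ 4.35 dB
∠L = 0.00° − 170.77° = -170.77°

4.4 dB, -170.8°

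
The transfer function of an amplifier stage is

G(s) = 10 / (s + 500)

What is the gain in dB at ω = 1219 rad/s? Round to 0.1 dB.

Substitute s = j1219:
Numerator: 10 = 10 + j0
Denominator: (j1219) + 500 = 500 + j1219
|N| = √(10² + 0²) ≈ 10, ∠N ≈ 0.00°
|D| = √(500² + 1219²) ≈ 1317.6, ∠D ≈ 67.70°
|G| = 10 / 1317.6 ≈ 0.0075896
Gain = 20 log₁₀(0.0075896) ≈ -42.40 dB

-42.4 dB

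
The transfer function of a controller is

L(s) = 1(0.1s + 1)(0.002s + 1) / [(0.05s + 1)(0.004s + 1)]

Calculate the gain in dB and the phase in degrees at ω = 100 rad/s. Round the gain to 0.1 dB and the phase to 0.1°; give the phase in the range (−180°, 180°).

At ω = 100 rad/s:
zero (1 + j100·0.1) = 1 + j10 → |·| ≈ 10.05, ∠ ≈ 84.29°
zero (1 + j100·0.002) = 1 + j0.2 → |·| ≈ 1.0198, ∠ ≈ 11.31°
pole (1 + j100·0.05) = 1 + j5 → |·| ≈ 5.099, ∠ ≈ 78.69°
pole (1 + j100·0.004) = 1 + j0.4 → |·| ≈ 1.077, ∠ ≈ 21.80°
|L| = 1 · 10.05 · 1.0198 / (5.099 · 1.077) ≈ 1.8663
Gain = 20 log₁₀(1.8663) ≈ 5.42 dB
∠L = (84.29° + 11.31°) − (78.69° + 21.80°) = -4.89°

5.4 dB, -4.9°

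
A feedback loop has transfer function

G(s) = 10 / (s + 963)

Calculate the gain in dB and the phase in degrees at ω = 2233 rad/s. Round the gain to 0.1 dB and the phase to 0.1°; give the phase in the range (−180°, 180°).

-47.7 dB, -66.7°

At s = jω = j2233:
pole (s+963): 963 + j2233 → |·| = √(963²+2233²) = √5913658 ≈ 2431.8, ∠ = arctan(2233/963) ≈ 66.67°
|G| = 10 / 2431.8 ≈ 0.0041122
Gain = 20 log₁₀(0.0041122) ≈ -47.72 dB
∠G = 0.00° − 66.67° = -66.67°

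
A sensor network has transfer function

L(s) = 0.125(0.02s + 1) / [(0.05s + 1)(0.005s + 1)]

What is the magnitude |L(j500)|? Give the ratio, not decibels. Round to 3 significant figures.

At ω = 500 rad/s:
zero (1 + j500·0.02) = 1 + j10 → |·| ≈ 10.05, ∠ ≈ 84.29°
pole (1 + j500·0.05) = 1 + j25 → |·| ≈ 25.02, ∠ ≈ 87.71°
pole (1 + j500·0.005) = 1 + j2.5 → |·| ≈ 2.6926, ∠ ≈ 68.20°
|L| = 0.125 · 10.05 / (25.02 · 2.6926) ≈ 0.018647

0.0186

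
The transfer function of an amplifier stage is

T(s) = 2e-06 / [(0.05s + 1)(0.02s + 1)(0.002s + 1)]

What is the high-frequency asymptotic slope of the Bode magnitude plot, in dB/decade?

-60 dB/decade

Each pole contributes −20 dB/decade at high frequency; each zero contributes +20 dB/decade.
Net: 0 zero(s) − 3 pole(s) → -60 dB/decade.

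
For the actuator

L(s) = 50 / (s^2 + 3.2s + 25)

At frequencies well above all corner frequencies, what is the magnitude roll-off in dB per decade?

-40 dB/decade

Each pole contributes −20 dB/decade at high frequency; each zero contributes +20 dB/decade.
Net: 0 zero(s) − 2 pole(s) → -40 dB/decade.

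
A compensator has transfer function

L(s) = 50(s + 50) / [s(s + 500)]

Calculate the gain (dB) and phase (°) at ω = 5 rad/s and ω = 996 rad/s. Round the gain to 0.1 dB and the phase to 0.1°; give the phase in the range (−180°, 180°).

At s = jω = j5:
zero (s+50): 50 + j5 → |·| = √(50²+5²) = √2525 ≈ 50.249, ∠ = arctan(5/50) ≈ 5.71°
pole (s+500): 500 + j5 → |·| = √(500²+5²) = √250025 ≈ 500.02, ∠ = arctan(5/500) ≈ 0.57°
pole at origin: |s| = 5, ∠ = 90.00° (in denominator)
|L| = 50 · 50.249 / 2500.1 ≈ 1.0049
Gain = 20 log₁₀(1.0049) ≈ 0.04 dB
∠L = 5.71° − 90.57° = -84.86°

At s = jω = j996:
zero (s+50): 50 + j996 → |·| = √(50²+996²) = √994516 ≈ 997.25, ∠ = arctan(996/50) ≈ 87.13°
pole (s+500): 500 + j996 → |·| = √(500²+996²) = √1242016 ≈ 1114.5, ∠ = arctan(996/500) ≈ 63.34°
pole at origin: |s| = 996, ∠ = 90.00° (in denominator)
|L| = 50 · 997.25 / 1.11e+06 ≈ 0.044921
Gain = 20 log₁₀(0.044921) ≈ -26.95 dB
∠L = 87.13° − 153.34° = -66.21°

ω = 5: 0.0 dB, -84.9°; ω = 996: -27.0 dB, -66.2°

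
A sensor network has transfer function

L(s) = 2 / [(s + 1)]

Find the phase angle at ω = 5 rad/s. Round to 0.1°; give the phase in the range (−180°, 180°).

-78.7°

At ω = 5 rad/s:
pole (1 + j5·1) = 1 + j5 → |·| ≈ 5.099, ∠ ≈ 78.69°
∠L = (0°) − (78.69°) = -78.69°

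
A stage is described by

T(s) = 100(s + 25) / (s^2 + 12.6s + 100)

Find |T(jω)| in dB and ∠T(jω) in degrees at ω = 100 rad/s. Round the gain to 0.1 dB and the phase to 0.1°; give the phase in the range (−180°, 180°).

0.3 dB, -96.8°

At s = jω = j100:
zero (s+25): 25 + j100 → |·| = √(25²+100²) = √10625 ≈ 103.08, ∠ = arctan(100/25) ≈ 75.96°
quadratic: (j100)² + 12.6·j100 + 100 = -9900 + j1260 → |·| ≈ 9979.9, ∠ ≈ 172.75°
|T| = 100 · 103.08 / 9979.9 ≈ 1.0329
Gain = 20 log₁₀(1.0329) ≈ 0.28 dB
∠T = 75.96° − 172.75° = -96.79°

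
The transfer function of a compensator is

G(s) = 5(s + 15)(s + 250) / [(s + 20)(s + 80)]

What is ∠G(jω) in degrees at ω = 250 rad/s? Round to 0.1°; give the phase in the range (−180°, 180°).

At s = jω = j250:
zero (s+15): 15 + j250 → |·| = √(15²+250²) = √62725 ≈ 250.45, ∠ = arctan(250/15) ≈ 86.57°
zero (s+250): 250 + j250 → |·| = √(250²+250²) = √125000 ≈ 353.55, ∠ = arctan(250/250) ≈ 45.00°
pole (s+20): 20 + j250 → |·| = √(20²+250²) = √62900 ≈ 250.8, ∠ = arctan(250/20) ≈ 85.43°
pole (s+80): 80 + j250 → |·| = √(80²+250²) = √68900 ≈ 262.49, ∠ = arctan(250/80) ≈ 72.26°
∠G = 131.57° − 157.69° = -26.12°

-26.1°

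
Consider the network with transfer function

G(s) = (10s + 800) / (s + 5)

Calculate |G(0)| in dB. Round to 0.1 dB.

G(0) = 800 / 5 = 160
20 log₁₀(160) ≈ 44.08 dB

44.1 dB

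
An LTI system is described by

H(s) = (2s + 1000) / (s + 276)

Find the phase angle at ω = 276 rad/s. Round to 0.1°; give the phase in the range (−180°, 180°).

Substitute s = j276:
Numerator: 2(j276) + 1000 = 1000 + j552
Denominator: (j276) + 276 = 276 + j276
|N| = √(1000² + 552²) ≈ 1142.2, ∠N ≈ 28.90°
|D| = √(276² + 276²) ≈ 390.32, ∠D ≈ 45.00°
∠H = 28.90° − 45.00° = -16.10°

-16.1°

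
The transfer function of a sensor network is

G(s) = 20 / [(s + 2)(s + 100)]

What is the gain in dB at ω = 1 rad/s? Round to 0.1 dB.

-21.0 dB

At s = jω = j1:
pole (s+2): 2 + j1 → |·| = √(2²+1²) = √5 ≈ 2.2361, ∠ = arctan(1/2) ≈ 26.57°
pole (s+100): 100 + j1 → |·| = √(100²+1²) = √10001 ≈ 100, ∠ = arctan(1/100) ≈ 0.57°
|G| = 20 / 223.61 ≈ 0.089441
Gain = 20 log₁₀(0.089441) ≈ -20.97 dB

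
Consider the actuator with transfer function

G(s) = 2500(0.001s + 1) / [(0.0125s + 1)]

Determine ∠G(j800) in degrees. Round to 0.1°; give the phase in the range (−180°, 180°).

-45.6°

At ω = 800 rad/s:
zero (1 + j800·0.001) = 1 + j0.8 → |·| ≈ 1.2806, ∠ ≈ 38.66°
pole (1 + j800·0.0125) = 1 + j10 → |·| ≈ 10.05, ∠ ≈ 84.29°
∠G = (38.66°) − (84.29°) = -45.63°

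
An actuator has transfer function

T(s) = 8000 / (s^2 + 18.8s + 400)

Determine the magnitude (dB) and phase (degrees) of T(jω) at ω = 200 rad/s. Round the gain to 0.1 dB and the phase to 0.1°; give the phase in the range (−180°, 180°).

-13.9 dB, -174.6°

At s = jω = j200:
quadratic: (j200)² + 18.8·j200 + 400 = -39600 + j3760 → |·| ≈ 39778, ∠ ≈ 174.58°
|T| = 8000 / 39778 ≈ 0.20112
Gain = 20 log₁₀(0.20112) ≈ -13.93 dB
∠T = 0.00° − 174.58° = -174.58°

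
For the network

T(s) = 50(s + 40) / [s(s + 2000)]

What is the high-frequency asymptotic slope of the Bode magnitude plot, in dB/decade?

Each pole contributes −20 dB/decade at high frequency; each zero contributes +20 dB/decade.
Net: 1 zero(s) − 2 pole(s) → -20 dB/decade.

-20 dB/decade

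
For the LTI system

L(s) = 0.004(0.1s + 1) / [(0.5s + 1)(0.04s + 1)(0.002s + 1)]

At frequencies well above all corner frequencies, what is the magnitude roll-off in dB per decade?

-40 dB/decade

Each pole contributes −20 dB/decade at high frequency; each zero contributes +20 dB/decade.
Net: 1 zero(s) − 3 pole(s) → -40 dB/decade.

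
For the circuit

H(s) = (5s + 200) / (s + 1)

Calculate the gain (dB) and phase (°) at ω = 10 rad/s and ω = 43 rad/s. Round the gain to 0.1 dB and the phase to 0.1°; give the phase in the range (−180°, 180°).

Substitute s = j10:
Numerator: 5(j10) + 200 = 200 + j50
Denominator: (j10) + 1 = 1 + j10
|N| = √(200² + 50²) ≈ 206.16, ∠N ≈ 14.04°
|D| = √(1² + 10²) ≈ 10.05, ∠D ≈ 84.29°
|H| = 206.16 / 10.05 ≈ 20.513
Gain = 20 log₁₀(20.513) ≈ 26.24 dB
∠H = 14.04° − 84.29° = -70.25°

Substitute s = j43:
Numerator: 5(j43) + 200 = 200 + j215
Denominator: (j43) + 1 = 1 + j43
|N| = √(200² + 215²) ≈ 293.64, ∠N ≈ 47.07°
|D| = √(1² + 43²) ≈ 43.012, ∠D ≈ 88.67°
|H| = 293.64 / 43.012 ≈ 6.8269
Gain = 20 log₁₀(6.8269) ≈ 16.68 dB
∠H = 47.07° − 88.67° = -41.60°

ω = 10: 26.2 dB, -70.3°; ω = 43: 16.7 dB, -41.6°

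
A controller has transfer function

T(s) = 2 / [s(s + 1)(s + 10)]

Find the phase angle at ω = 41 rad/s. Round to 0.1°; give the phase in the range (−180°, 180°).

105.1°

At s = jω = j41:
pole (s+1): 1 + j41 → |·| = √(1²+41²) = √1682 ≈ 41.012, ∠ = arctan(41/1) ≈ 88.60°
pole (s+10): 10 + j41 → |·| = √(10²+41²) = √1781 ≈ 42.202, ∠ = arctan(41/10) ≈ 76.29°
pole at origin: |s| = 41, ∠ = 90.00° (in denominator)
∠T = 0.00° − 254.89° = -254.89° ≡ 105.11° (principal value)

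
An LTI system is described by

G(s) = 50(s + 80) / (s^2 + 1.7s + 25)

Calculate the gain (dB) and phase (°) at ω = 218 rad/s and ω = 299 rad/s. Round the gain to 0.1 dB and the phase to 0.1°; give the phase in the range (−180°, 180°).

At s = jω = j218:
zero (s+80): 80 + j218 → |·| = √(80²+218²) = √53924 ≈ 232.22, ∠ = arctan(218/80) ≈ 69.85°
quadratic: (j218)² + 1.7·j218 + 25 = -47499 + j370.6 → |·| ≈ 47500, ∠ ≈ 179.55°
|G| = 50 · 232.22 / 47500 ≈ 0.24444
Gain = 20 log₁₀(0.24444) ≈ -12.24 dB
∠G = 69.85° − 179.55° = -109.70°

At s = jω = j299:
zero (s+80): 80 + j299 → |·| = √(80²+299²) = √95801 ≈ 309.52, ∠ = arctan(299/80) ≈ 75.02°
quadratic: (j299)² + 1.7·j299 + 25 = -89376 + j508.3 → |·| ≈ 89377, ∠ ≈ 179.67°
|G| = 50 · 309.52 / 89377 ≈ 0.17315
Gain = 20 log₁₀(0.17315) ≈ -15.23 dB
∠G = 75.02° − 179.67° = -104.65°

ω = 218: -12.2 dB, -109.7°; ω = 299: -15.2 dB, -104.7°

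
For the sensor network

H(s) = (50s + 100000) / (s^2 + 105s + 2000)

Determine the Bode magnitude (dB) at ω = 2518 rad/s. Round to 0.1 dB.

-31.9 dB

Substitute s = j2518:
Numerator: 50(j2518) + 100000 = 100000 + j125900
Denominator: (j2518)^2 + 105(j2518) + 2000 = -6338324 + j264390
|N| = √(100000² + 125900²) ≈ 1.6078e+05, ∠N ≈ 51.54°
|D| = √(6338324² + 264390²) ≈ 6.3438e+06, ∠D ≈ 177.61°
|H| = 1.6078e+05 / 6.3438e+06 ≈ 0.025344
Gain = 20 log₁₀(0.025344) ≈ -31.92 dB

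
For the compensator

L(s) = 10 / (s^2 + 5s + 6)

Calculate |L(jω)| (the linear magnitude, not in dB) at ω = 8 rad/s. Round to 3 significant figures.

0.142

Substitute s = j8:
Numerator: 10 = 10 + j0
Denominator: (j8)^2 + 5(j8) + 6 = -58 + j40
|N| = √(10² + 0²) ≈ 10, ∠N ≈ 0.00°
|D| = √(58² + 40²) ≈ 70.456, ∠D ≈ 145.41°
|L| = 10 / 70.456 ≈ 0.14193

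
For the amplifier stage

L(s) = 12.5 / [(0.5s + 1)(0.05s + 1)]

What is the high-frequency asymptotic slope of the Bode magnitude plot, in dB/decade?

Each pole contributes −20 dB/decade at high frequency; each zero contributes +20 dB/decade.
Net: 0 zero(s) − 2 pole(s) → -40 dB/decade.

-40 dB/decade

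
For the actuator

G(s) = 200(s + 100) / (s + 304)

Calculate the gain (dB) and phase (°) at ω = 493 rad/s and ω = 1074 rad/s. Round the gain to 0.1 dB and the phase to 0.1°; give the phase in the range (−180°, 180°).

ω = 493: 44.8 dB, 20.2°; ω = 1074: 45.7 dB, 10.5°

At s = jω = j493:
zero (s+100): 100 + j493 → |·| = √(100²+493²) = √253049 ≈ 503.04, ∠ = arctan(493/100) ≈ 78.53°
pole (s+304): 304 + j493 → |·| = √(304²+493²) = √335465 ≈ 579.19, ∠ = arctan(493/304) ≈ 58.34°
|G| = 200 · 503.04 / 579.19 ≈ 173.7
Gain = 20 log₁₀(173.7) ≈ 44.80 dB
∠G = 78.53° − 58.34° = 20.19°

At s = jω = j1074:
zero (s+100): 100 + j1074 → |·| = √(100²+1074²) = √1163476 ≈ 1078.6, ∠ = arctan(1074/100) ≈ 84.68°
pole (s+304): 304 + j1074 → |·| = √(304²+1074²) = √1245892 ≈ 1116.2, ∠ = arctan(1074/304) ≈ 74.20°
|G| = 200 · 1078.6 / 1116.2 ≈ 193.26
Gain = 20 log₁₀(193.26) ≈ 45.72 dB
∠G = 84.68° − 74.20° = 10.48°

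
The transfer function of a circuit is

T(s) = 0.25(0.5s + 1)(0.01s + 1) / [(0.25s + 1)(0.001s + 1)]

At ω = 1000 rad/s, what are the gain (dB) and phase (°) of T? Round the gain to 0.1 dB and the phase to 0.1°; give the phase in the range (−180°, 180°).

At ω = 1000 rad/s:
zero (1 + j1000·0.5) = 1 + j500 → |·| ≈ 500, ∠ ≈ 89.89°
zero (1 + j1000·0.01) = 1 + j10 → |·| ≈ 10.05, ∠ ≈ 84.29°
pole (1 + j1000·0.25) = 1 + j250 → |·| ≈ 250, ∠ ≈ 89.77°
pole (1 + j1000·0.001) = 1 + j1 → |·| ≈ 1.4142, ∠ ≈ 45.00°
|T| = 0.25 · 500 · 10.05 / (250 · 1.4142) ≈ 3.5532
Gain = 20 log₁₀(3.5532) ≈ 11.01 dB
∠T = (89.89° + 84.29°) − (89.77° + 45.00°) = 39.41°

11.0 dB, 39.4°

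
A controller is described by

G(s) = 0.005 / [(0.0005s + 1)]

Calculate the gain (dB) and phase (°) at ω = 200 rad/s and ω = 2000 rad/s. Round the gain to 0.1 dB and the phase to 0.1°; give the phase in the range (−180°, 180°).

At ω = 200 rad/s:
pole (1 + j200·0.0005) = 1 + j0.1 → |·| ≈ 1.005, ∠ ≈ 5.71°
|G| = 0.005 · 1 / (1.005) ≈ 0.0049751
Gain = 20 log₁₀(0.0049751) ≈ -46.06 dB
∠G = (0°) − (5.71°) = -5.71°

At ω = 2000 rad/s:
pole (1 + j2000·0.0005) = 1 + j1 → |·| ≈ 1.4142, ∠ ≈ 45.00°
|G| = 0.005 · 1 / (1.4142) ≈ 0.0035356
Gain = 20 log₁₀(0.0035356) ≈ -49.03 dB
∠G = (0°) − (45.00°) = -45.00°

ω = 200: -46.1 dB, -5.7°; ω = 2000: -49.0 dB, -45.0°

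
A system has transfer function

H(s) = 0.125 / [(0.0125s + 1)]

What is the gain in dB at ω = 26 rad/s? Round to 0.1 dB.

At ω = 26 rad/s:
pole (1 + j26·0.0125) = 1 + j0.325 → |·| ≈ 1.0515, ∠ ≈ 18.00°
|H| = 0.125 · 1 / (1.0515) ≈ 0.11888
Gain = 20 log₁₀(0.11888) ≈ -18.50 dB

-18.5 dB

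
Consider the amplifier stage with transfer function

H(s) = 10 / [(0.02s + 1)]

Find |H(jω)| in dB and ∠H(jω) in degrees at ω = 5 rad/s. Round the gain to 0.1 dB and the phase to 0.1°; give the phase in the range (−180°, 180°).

20.0 dB, -5.7°

At ω = 5 rad/s:
pole (1 + j5·0.02) = 1 + j0.1 → |·| ≈ 1.005, ∠ ≈ 5.71°
|H| = 10 · 1 / (1.005) ≈ 9.9502
Gain = 20 log₁₀(9.9502) ≈ 19.96 dB
∠H = (0°) − (5.71°) = -5.71°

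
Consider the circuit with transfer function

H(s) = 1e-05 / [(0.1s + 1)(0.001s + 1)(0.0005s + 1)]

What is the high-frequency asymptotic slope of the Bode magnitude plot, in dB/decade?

Each pole contributes −20 dB/decade at high frequency; each zero contributes +20 dB/decade.
Net: 0 zero(s) − 3 pole(s) → -60 dB/decade.

-60 dB/decade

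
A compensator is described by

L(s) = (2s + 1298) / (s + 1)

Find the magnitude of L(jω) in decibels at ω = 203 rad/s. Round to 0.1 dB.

Substitute s = j203:
Numerator: 2(j203) + 1298 = 1298 + j406
Denominator: (j203) + 1 = 1 + j203
|N| = √(1298² + 406²) ≈ 1360, ∠N ≈ 17.37°
|D| = √(1² + 203²) ≈ 203, ∠D ≈ 89.72°
|L| = 1360 / 203 ≈ 6.6995
Gain = 20 log₁₀(6.6995) ≈ 16.52 dB

16.5 dB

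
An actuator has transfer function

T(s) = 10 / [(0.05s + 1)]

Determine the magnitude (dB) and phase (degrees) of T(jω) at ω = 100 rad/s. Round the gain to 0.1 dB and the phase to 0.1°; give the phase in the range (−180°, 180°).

At ω = 100 rad/s:
pole (1 + j100·0.05) = 1 + j5 → |·| ≈ 5.099, ∠ ≈ 78.69°
|T| = 10 · 1 / (5.099) ≈ 1.9612
Gain = 20 log₁₀(1.9612) ≈ 5.85 dB
∠T = (0°) − (78.69°) = -78.69°

5.9 dB, -78.7°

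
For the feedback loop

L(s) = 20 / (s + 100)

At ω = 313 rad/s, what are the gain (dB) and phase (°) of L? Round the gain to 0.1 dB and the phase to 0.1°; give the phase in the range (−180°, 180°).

-24.3 dB, -72.3°

Substitute s = j313:
Numerator: 20 = 20 + j0
Denominator: (j313) + 100 = 100 + j313
|N| = √(20² + 0²) ≈ 20, ∠N ≈ 0.00°
|D| = √(100² + 313²) ≈ 328.59, ∠D ≈ 72.28°
|L| = 20 / 328.59 ≈ 0.060866
Gain = 20 log₁₀(0.060866) ≈ -24.31 dB
∠L = 0.00° − 72.28° = -72.28°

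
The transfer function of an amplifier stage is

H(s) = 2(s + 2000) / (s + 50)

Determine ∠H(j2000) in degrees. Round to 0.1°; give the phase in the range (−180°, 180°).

At s = jω = j2000:
zero (s+2000): 2000 + j2000 → |·| = √(2000²+2000²) = √8000000 ≈ 2828.4, ∠ = arctan(2000/2000) ≈ 45.00°
pole (s+50): 50 + j2000 → |·| = √(50²+2000²) = √4002500 ≈ 2000.6, ∠ = arctan(2000/50) ≈ 88.57°
∠H = 45.00° − 88.57° = -43.57°

-43.6°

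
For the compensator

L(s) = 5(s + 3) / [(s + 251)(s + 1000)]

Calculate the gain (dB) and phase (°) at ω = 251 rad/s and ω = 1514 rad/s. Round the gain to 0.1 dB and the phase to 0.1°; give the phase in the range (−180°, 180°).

ω = 251: -49.3 dB, 30.2°; ω = 1514: -51.3 dB, -47.3°

At s = jω = j251:
zero (s+3): 3 + j251 → |·| = √(3²+251²) = √63010 ≈ 251.02, ∠ = arctan(251/3) ≈ 89.32°
pole (s+251): 251 + j251 → |·| = √(251²+251²) = √126002 ≈ 354.97, ∠ = arctan(251/251) ≈ 45.00°
pole (s+1000): 1000 + j251 → |·| = √(1000²+251²) = √1063001 ≈ 1031, ∠ = arctan(251/1000) ≈ 14.09°
|L| = 5 · 251.02 / 3.6597e+05 ≈ 0.0034295
Gain = 20 log₁₀(0.0034295) ≈ -49.30 dB
∠L = 89.32° − 59.09° = 30.23°

At s = jω = j1514:
zero (s+3): 3 + j1514 → |·| = √(3²+1514²) = √2292205 ≈ 1514, ∠ = arctan(1514/3) ≈ 89.89°
pole (s+251): 251 + j1514 → |·| = √(251²+1514²) = √2355197 ≈ 1534.7, ∠ = arctan(1514/251) ≈ 80.59°
pole (s+1000): 1000 + j1514 → |·| = √(1000²+1514²) = √3292196 ≈ 1814.4, ∠ = arctan(1514/1000) ≈ 56.56°
|L| = 5 · 1514 / 2.7846e+06 ≈ 0.0027185
Gain = 20 log₁₀(0.0027185) ≈ -51.31 dB
∠L = 89.89° − 137.15° = -47.26°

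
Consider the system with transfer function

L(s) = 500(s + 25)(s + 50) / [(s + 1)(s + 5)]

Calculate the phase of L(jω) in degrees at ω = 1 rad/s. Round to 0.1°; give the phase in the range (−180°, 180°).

At s = jω = j1:
zero (s+25): 25 + j1 → |·| = √(25²+1²) = √626 ≈ 25.02, ∠ = arctan(1/25) ≈ 2.29°
zero (s+50): 50 + j1 → |·| = √(50²+1²) = √2501 ≈ 50.01, ∠ = arctan(1/50) ≈ 1.15°
pole (s+1): 1 + j1 → |·| = √(1²+1²) = √2 ≈ 1.4142, ∠ = arctan(1/1) ≈ 45.00°
pole (s+5): 5 + j1 → |·| = √(5²+1²) = √26 ≈ 5.099, ∠ = arctan(1/5) ≈ 11.31°
∠L = 3.44° − 56.31° = -52.87°

-52.9°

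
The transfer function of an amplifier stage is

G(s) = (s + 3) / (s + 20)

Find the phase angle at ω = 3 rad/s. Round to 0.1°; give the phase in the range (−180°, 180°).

Substitute s = j3:
Numerator: (j3) + 3 = 3 + j3
Denominator: (j3) + 20 = 20 + j3
|N| = √(3² + 3²) ≈ 4.2426, ∠N ≈ 45.00°
|D| = √(20² + 3²) ≈ 20.224, ∠D ≈ 8.53°
∠G = 45.00° − 8.53° = 36.47°

36.5°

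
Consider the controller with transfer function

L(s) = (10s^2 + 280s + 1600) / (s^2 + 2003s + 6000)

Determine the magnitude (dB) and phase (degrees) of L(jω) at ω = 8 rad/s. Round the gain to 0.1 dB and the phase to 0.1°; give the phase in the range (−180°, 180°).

Substitute s = j8:
Numerator: 10(j8)^2 + 280(j8) + 1600 = 960 + j2240
Denominator: (j8)^2 + 2003(j8) + 6000 = 5936 + j16024
|N| = √(960² + 2240²) ≈ 2437, ∠N ≈ 66.80°
|D| = √(5936² + 16024²) ≈ 17088, ∠D ≈ 69.67°
|L| = 2437 / 17088 ≈ 0.14261
Gain = 20 log₁₀(0.14261) ≈ -16.92 dB
∠L = 66.80° − 69.67° = -2.87°

-16.9 dB, -2.9°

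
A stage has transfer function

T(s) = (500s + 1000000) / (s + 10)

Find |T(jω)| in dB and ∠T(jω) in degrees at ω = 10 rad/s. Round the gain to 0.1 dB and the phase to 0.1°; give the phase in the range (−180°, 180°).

Substitute s = j10:
Numerator: 500(j10) + 1000000 = 1000000 + j5000
Denominator: (j10) + 10 = 10 + j10
|N| = √(1000000² + 5000²) ≈ 1e+06, ∠N ≈ 0.29°
|D| = √(10² + 10²) ≈ 14.142, ∠D ≈ 45.00°
|T| = 1e+06 / 14.142 ≈ 70711
Gain = 20 log₁₀(70711) ≈ 96.99 dB
∠T = 0.29° − 45.00° = -44.71°

97.0 dB, -44.7°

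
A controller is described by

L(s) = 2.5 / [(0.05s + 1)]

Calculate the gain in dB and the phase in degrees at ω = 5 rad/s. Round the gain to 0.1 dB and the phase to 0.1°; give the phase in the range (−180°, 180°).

7.7 dB, -14.0°

At ω = 5 rad/s:
pole (1 + j5·0.05) = 1 + j0.25 → |·| ≈ 1.0308, ∠ ≈ 14.04°
|L| = 2.5 · 1 / (1.0308) ≈ 2.4253
Gain = 20 log₁₀(2.4253) ≈ 7.70 dB
∠L = (0°) − (14.04°) = -14.04°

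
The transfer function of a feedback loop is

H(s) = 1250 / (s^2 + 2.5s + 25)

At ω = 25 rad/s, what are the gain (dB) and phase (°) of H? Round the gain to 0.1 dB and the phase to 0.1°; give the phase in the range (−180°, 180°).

6.3 dB, -174.1°

At s = jω = j25:
quadratic: (j25)² + 2.5·j25 + 25 = -600 + j62.5 → |·| ≈ 603.25, ∠ ≈ 174.05°
|H| = 1250 / 603.25 ≈ 2.0721
Gain = 20 log₁₀(2.0721) ≈ 6.33 dB
∠H = 0.00° − 174.05° = -174.05°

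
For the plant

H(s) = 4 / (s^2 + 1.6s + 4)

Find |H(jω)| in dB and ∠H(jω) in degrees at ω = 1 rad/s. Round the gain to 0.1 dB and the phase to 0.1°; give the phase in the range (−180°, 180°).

At s = jω = j1:
quadratic: (j1)² + 1.6·j1 + 4 = 3 + j1.6 → |·| ≈ 3.4, ∠ ≈ 28.07°
|H| = 4 / 3.4 ≈ 1.1765
Gain = 20 log₁₀(1.1765) ≈ 1.41 dB
∠H = 0.00° − 28.07° = -28.07°

1.4 dB, -28.1°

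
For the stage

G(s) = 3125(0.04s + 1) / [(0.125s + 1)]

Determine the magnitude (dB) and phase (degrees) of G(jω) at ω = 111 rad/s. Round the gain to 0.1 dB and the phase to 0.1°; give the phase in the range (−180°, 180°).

60.2 dB, -8.6°

At ω = 111 rad/s:
zero (1 + j111·0.04) = 1 + j4.44 → |·| ≈ 4.5512, ∠ ≈ 77.31°
pole (1 + j111·0.125) = 1 + j13.875 → |·| ≈ 13.911, ∠ ≈ 85.88°
|G| = 3125 · 4.5512 / (13.911) ≈ 1022.4
Gain = 20 log₁₀(1022.4) ≈ 60.19 dB
∠G = (77.31°) − (85.88°) = -8.57°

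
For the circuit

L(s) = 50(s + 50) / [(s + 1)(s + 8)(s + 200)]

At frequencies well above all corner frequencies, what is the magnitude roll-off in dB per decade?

-40 dB/decade

Each pole contributes −20 dB/decade at high frequency; each zero contributes +20 dB/decade.
Net: 1 zero(s) − 3 pole(s) → -40 dB/decade.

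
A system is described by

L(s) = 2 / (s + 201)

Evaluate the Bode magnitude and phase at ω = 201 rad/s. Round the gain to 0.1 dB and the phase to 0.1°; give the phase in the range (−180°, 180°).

-43.1 dB, -45.0°

At s = jω = j201:
pole (s+201): 201 + j201 → |·| = √(201²+201²) = √80802 ≈ 284.26, ∠ = arctan(201/201) ≈ 45.00°
|L| = 2 / 284.26 ≈ 0.0070358
Gain = 20 log₁₀(0.0070358) ≈ -43.05 dB
∠L = 0.00° − 45.00° = -45.00°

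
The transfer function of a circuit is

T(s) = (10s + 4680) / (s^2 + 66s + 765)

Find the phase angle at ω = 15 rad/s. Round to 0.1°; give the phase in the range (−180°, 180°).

Substitute s = j15:
Numerator: 10(j15) + 4680 = 4680 + j150
Denominator: (j15)^2 + 66(j15) + 765 = 540 + j990
|N| = √(4680² + 150²) ≈ 4682.4, ∠N ≈ 1.84°
|D| = √(540² + 990²) ≈ 1127.7, ∠D ≈ 61.39°
∠T = 1.84° − 61.39° = -59.55°

-59.6°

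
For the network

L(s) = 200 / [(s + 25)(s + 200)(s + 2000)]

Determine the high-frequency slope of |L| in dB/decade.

-60 dB/decade

Each pole contributes −20 dB/decade at high frequency; each zero contributes +20 dB/decade.
Net: 0 zero(s) − 3 pole(s) → -60 dB/decade.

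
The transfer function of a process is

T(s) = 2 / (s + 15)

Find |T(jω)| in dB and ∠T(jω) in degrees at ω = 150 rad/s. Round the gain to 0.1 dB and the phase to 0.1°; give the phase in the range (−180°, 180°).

At s = jω = j150:
pole (s+15): 15 + j150 → |·| = √(15²+150²) = √22725 ≈ 150.75, ∠ = arctan(150/15) ≈ 84.29°
|T| = 2 / 150.75 ≈ 0.013267
Gain = 20 log₁₀(0.013267) ≈ -37.54 dB
∠T = 0.00° − 84.29° = -84.29°

-37.5 dB, -84.3°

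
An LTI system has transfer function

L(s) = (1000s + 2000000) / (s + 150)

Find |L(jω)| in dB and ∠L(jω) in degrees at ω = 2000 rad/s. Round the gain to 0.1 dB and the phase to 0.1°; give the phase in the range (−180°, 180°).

Substitute s = j2000:
Numerator: 1000(j2000) + 2000000 = 2000000 + j2000000
Denominator: (j2000) + 150 = 150 + j2000
|N| = √(2000000² + 2000000²) ≈ 2.8284e+06, ∠N ≈ 45.00°
|D| = √(150² + 2000²) ≈ 2005.6, ∠D ≈ 85.71°
|L| = 2.8284e+06 / 2005.6 ≈ 1410.3
Gain = 20 log₁₀(1410.3) ≈ 62.99 dB
∠L = 45.00° − 85.71° = -40.71°

63.0 dB, -40.7°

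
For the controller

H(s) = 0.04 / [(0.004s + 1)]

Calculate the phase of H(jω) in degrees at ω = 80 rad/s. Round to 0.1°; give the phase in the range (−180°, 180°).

At ω = 80 rad/s:
pole (1 + j80·0.004) = 1 + j0.32 → |·| ≈ 1.05, ∠ ≈ 17.74°
∠H = (0°) − (17.74°) = -17.74°

-17.7°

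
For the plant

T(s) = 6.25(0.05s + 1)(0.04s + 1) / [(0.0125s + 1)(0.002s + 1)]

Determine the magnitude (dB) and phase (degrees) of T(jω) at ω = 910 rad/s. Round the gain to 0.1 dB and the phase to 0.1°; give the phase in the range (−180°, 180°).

At ω = 910 rad/s:
zero (1 + j910·0.05) = 1 + j45.5 → |·| ≈ 45.511, ∠ ≈ 88.74°
zero (1 + j910·0.04) = 1 + j36.4 → |·| ≈ 36.414, ∠ ≈ 88.43°
pole (1 + j910·0.0125) = 1 + j11.375 → |·| ≈ 11.419, ∠ ≈ 84.98°
pole (1 + j910·0.002) = 1 + j1.82 → |·| ≈ 2.0766, ∠ ≈ 61.21°
|T| = 6.25 · 45.511 · 36.414 / (11.419 · 2.0766) ≈ 436.8
Gain = 20 log₁₀(436.8) ≈ 52.81 dB
∠T = (88.74° + 88.43°) − (84.98° + 61.21°) = 30.98°

52.8 dB, 31.0°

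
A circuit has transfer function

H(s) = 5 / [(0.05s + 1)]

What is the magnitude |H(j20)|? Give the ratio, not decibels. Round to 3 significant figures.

At ω = 20 rad/s:
pole (1 + j20·0.05) = 1 + j1 → |·| ≈ 1.4142, ∠ ≈ 45.00°
|H| = 5 · 1 / (1.4142) ≈ 3.5356

3.54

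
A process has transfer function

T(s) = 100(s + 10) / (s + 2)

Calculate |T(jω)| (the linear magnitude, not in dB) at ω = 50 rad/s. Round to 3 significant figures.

102

At s = jω = j50:
zero (s+10): 10 + j50 → |·| = √(10²+50²) = √2600 ≈ 50.99, ∠ = arctan(50/10) ≈ 78.69°
pole (s+2): 2 + j50 → |·| = √(2²+50²) = √2504 ≈ 50.04, ∠ = arctan(50/2) ≈ 87.71°
|T| = 100 · 50.99 / 50.04 ≈ 101.9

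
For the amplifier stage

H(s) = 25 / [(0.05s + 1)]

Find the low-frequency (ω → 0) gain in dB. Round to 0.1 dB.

H(0) = 25 · 1 / 1 = 25
20 log₁₀(25) ≈ 27.96 dB

28.0 dB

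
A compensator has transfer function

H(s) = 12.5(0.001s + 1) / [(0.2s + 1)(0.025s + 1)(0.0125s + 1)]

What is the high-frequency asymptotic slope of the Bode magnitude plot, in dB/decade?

-40 dB/decade

Each pole contributes −20 dB/decade at high frequency; each zero contributes +20 dB/decade.
Net: 1 zero(s) − 3 pole(s) → -40 dB/decade.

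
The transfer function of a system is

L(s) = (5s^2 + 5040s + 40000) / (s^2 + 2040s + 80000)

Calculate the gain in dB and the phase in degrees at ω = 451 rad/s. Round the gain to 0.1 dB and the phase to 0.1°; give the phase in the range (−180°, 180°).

8.5 dB, 15.6°

Substitute s = j451:
Numerator: 5(j451)^2 + 5040(j451) + 40000 = -977005 + j2273040
Denominator: (j451)^2 + 2040(j451) + 80000 = -123401 + j920040
|N| = √(977005² + 2273040²) ≈ 2.4741e+06, ∠N ≈ 113.26°
|D| = √(123401² + 920040²) ≈ 9.2828e+05, ∠D ≈ 97.64°
|L| = 2.4741e+06 / 9.2828e+05 ≈ 2.6653
Gain = 20 log₁₀(2.6653) ≈ 8.51 dB
∠L = 113.26° − 97.64° = 15.62°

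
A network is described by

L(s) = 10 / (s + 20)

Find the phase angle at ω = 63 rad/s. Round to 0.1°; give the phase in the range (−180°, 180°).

Substitute s = j63:
Numerator: 10 = 10 + j0
Denominator: (j63) + 20 = 20 + j63
|N| = √(10² + 0²) ≈ 10, ∠N ≈ 0.00°
|D| = √(20² + 63²) ≈ 66.098, ∠D ≈ 72.39°
∠L = 0.00° − 72.39° = -72.39°

-72.4°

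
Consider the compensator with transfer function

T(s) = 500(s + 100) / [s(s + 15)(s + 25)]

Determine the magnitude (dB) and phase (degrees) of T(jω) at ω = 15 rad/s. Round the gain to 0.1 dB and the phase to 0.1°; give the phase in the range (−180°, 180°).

At s = jω = j15:
zero (s+100): 100 + j15 → |·| = √(100²+15²) = √10225 ≈ 101.12, ∠ = arctan(15/100) ≈ 8.53°
pole (s+15): 15 + j15 → |·| = √(15²+15²) = √450 ≈ 21.213, ∠ = arctan(15/15) ≈ 45.00°
pole (s+25): 25 + j15 → |·| = √(25²+15²) = √850 ≈ 29.155, ∠ = arctan(15/25) ≈ 30.96°
pole at origin: |s| = 15, ∠ = 90.00° (in denominator)
|T| = 500 · 101.12 / 9277 ≈ 5.45
Gain = 20 log₁₀(5.45) ≈ 14.73 dB
∠T = 8.53° − 165.96° = -157.43°

14.7 dB, -157.4°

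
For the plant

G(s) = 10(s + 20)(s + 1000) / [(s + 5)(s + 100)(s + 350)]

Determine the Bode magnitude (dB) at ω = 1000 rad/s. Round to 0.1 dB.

At s = jω = j1000:
zero (s+20): 20 + j1000 → |·| = √(20²+1000²) = √1000400 ≈ 1000.2, ∠ = arctan(1000/20) ≈ 88.85°
zero (s+1000): 1000 + j1000 → |·| = √(1000²+1000²) = √2000000 ≈ 1414.2, ∠ = arctan(1000/1000) ≈ 45.00°
pole (s+5): 5 + j1000 → |·| = √(5²+1000²) = √1000025 ≈ 1000, ∠ = arctan(1000/5) ≈ 89.71°
pole (s+100): 100 + j1000 → |·| = √(100²+1000²) = √1010000 ≈ 1005, ∠ = arctan(1000/100) ≈ 84.29°
pole (s+350): 350 + j1000 → |·| = √(350²+1000²) = √1122500 ≈ 1059.5, ∠ = arctan(1000/350) ≈ 70.71°
|G| = 10 · 1.4145e+06 / 1.0648e+09 ≈ 0.013284
Gain = 20 log₁₀(0.013284) ≈ -37.53 dB

-37.5 dB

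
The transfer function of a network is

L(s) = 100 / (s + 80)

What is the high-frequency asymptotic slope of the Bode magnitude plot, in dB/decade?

-20 dB/decade

Each pole contributes −20 dB/decade at high frequency; each zero contributes +20 dB/decade.
Net: 0 zero(s) − 1 pole(s) → -20 dB/decade.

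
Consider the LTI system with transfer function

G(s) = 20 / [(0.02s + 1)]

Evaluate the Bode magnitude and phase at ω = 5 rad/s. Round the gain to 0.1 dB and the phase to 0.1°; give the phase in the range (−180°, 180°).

At ω = 5 rad/s:
pole (1 + j5·0.02) = 1 + j0.1 → |·| ≈ 1.005, ∠ ≈ 5.71°
|G| = 20 · 1 / (1.005) ≈ 19.9
Gain = 20 log₁₀(19.9) ≈ 25.98 dB
∠G = (0°) − (5.71°) = -5.71°

26.0 dB, -5.7°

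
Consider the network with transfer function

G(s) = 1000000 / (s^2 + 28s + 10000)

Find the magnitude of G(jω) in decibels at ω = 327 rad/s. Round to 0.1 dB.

At s = jω = j327:
quadratic: (j327)² + 28·j327 + 10000 = -96929 + j9156 → |·| ≈ 97360, ∠ ≈ 174.60°
|G| = 1000000 / 97360 ≈ 10.271
Gain = 20 log₁₀(10.271) ≈ 20.23 dB

20.2 dB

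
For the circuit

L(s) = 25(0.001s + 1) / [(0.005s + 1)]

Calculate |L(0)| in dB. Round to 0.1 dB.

28.0 dB

L(0) = 25 · 1 / 1 = 25
20 log₁₀(25) ≈ 27.96 dB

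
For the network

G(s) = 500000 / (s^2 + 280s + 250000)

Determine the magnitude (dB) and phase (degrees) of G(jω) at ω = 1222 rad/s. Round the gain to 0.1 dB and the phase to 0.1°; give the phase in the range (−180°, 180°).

At s = jω = j1222:
quadratic: (j1222)² + 280·j1222 + 250000 = -1243284 + j342160 → |·| ≈ 1.2895e+06, ∠ ≈ 164.61°
|G| = 500000 / 1.2895e+06 ≈ 0.38775
Gain = 20 log₁₀(0.38775) ≈ -8.23 dB
∠G = 0.00° − 164.61° = -164.61°

-8.2 dB, -164.6°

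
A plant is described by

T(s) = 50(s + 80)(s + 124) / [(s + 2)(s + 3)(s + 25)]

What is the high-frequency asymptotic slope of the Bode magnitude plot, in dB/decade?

-20 dB/decade

Each pole contributes −20 dB/decade at high frequency; each zero contributes +20 dB/decade.
Net: 2 zero(s) − 3 pole(s) → -20 dB/decade.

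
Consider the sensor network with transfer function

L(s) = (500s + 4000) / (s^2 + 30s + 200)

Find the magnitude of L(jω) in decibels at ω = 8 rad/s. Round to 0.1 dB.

Substitute s = j8:
Numerator: 500(j8) + 4000 = 4000 + j4000
Denominator: (j8)^2 + 30(j8) + 200 = 136 + j240
|N| = √(4000² + 4000²) ≈ 5656.9, ∠N ≈ 45.00°
|D| = √(136² + 240²) ≈ 275.86, ∠D ≈ 60.46°
|L| = 5656.9 / 275.86 ≈ 20.506
Gain = 20 log₁₀(20.506) ≈ 26.24 dB

26.2 dB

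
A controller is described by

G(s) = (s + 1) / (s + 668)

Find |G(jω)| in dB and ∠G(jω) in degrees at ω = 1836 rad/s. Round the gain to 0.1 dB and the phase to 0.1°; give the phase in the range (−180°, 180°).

-0.5 dB, 20.0°

Substitute s = j1836:
Numerator: (j1836) + 1 = 1 + j1836
Denominator: (j1836) + 668 = 668 + j1836
|N| = √(1² + 1836²) ≈ 1836, ∠N ≈ 89.97°
|D| = √(668² + 1836²) ≈ 1953.7, ∠D ≈ 70.01°
|G| = 1836 / 1953.7 ≈ 0.93976
Gain = 20 log₁₀(0.93976) ≈ -0.54 dB
∠G = 89.97° − 70.01° = 19.96°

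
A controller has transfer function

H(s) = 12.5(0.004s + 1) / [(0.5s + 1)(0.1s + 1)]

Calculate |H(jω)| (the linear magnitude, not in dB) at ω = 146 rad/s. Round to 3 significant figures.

0.0135

At ω = 146 rad/s:
zero (1 + j146·0.004) = 1 + j0.584 → |·| ≈ 1.158, ∠ ≈ 30.28°
pole (1 + j146·0.5) = 1 + j73 → |·| ≈ 73.007, ∠ ≈ 89.22°
pole (1 + j146·0.1) = 1 + j14.6 → |·| ≈ 14.634, ∠ ≈ 86.08°
|H| = 12.5 · 1.158 / (73.007 · 14.634) ≈ 0.013548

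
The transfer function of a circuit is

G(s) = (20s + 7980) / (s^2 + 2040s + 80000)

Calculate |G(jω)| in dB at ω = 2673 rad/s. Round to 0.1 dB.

Substitute s = j2673:
Numerator: 20(j2673) + 7980 = 7980 + j53460
Denominator: (j2673)^2 + 2040(j2673) + 80000 = -7064929 + j5452920
|N| = √(7980² + 53460²) ≈ 54052, ∠N ≈ 81.51°
|D| = √(7064929² + 5452920²) ≈ 8.9245e+06, ∠D ≈ 142.34°
|G| = 54052 / 8.9245e+06 ≈ 0.0060566
Gain = 20 log₁₀(0.0060566) ≈ -44.36 dB

-44.4 dB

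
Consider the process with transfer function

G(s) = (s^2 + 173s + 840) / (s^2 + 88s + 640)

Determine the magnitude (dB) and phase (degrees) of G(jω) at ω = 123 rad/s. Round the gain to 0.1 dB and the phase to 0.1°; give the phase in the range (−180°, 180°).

Substitute s = j123:
Numerator: (j123)^2 + 173(j123) + 840 = -14289 + j21279
Denominator: (j123)^2 + 88(j123) + 640 = -14489 + j10824
|N| = √(14289² + 21279²) ≈ 25631, ∠N ≈ 123.88°
|D| = √(14489² + 10824²) ≈ 18086, ∠D ≈ 143.24°
|G| = 25631 / 18086 ≈ 1.4172
Gain = 20 log₁₀(1.4172) ≈ 3.03 dB
∠G = 123.88° − 143.24° = -19.36°

3.0 dB, -19.4°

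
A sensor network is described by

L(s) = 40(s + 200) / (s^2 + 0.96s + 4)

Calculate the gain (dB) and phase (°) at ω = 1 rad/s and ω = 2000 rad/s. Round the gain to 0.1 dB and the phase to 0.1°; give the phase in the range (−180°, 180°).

ω = 1: 68.1 dB, -17.5°; ω = 2000: -33.9 dB, -95.7°

At s = jω = j1:
zero (s+200): 200 + j1 → |·| = √(200²+1²) = √40001 ≈ 200, ∠ = arctan(1/200) ≈ 0.29°
quadratic: (j1)² + 0.96·j1 + 4 = 3 + j0.96 → |·| ≈ 3.1499, ∠ ≈ 17.74°
|L| = 40 · 200 / 3.1499 ≈ 2539.8
Gain = 20 log₁₀(2539.8) ≈ 68.10 dB
∠L = 0.29° − 17.74° = -17.45°

At s = jω = j2000:
zero (s+200): 200 + j2000 → |·| = √(200²+2000²) = √4040000 ≈ 2010, ∠ = arctan(2000/200) ≈ 84.29°
quadratic: (j2000)² + 0.96·j2000 + 4 = -3999996 + j1920 → |·| ≈ 4e+06, ∠ ≈ 179.97°
|L| = 40 · 2010 / 4e+06 ≈ 0.0201
Gain = 20 log₁₀(0.0201) ≈ -33.94 dB
∠L = 84.29° − 179.97° = -95.68°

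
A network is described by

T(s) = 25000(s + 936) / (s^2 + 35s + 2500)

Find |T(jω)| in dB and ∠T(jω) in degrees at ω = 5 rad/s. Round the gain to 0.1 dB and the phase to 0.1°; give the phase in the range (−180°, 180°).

At s = jω = j5:
zero (s+936): 936 + j5 → |·| = √(936²+5²) = √876121 ≈ 936.01, ∠ = arctan(5/936) ≈ 0.31°
quadratic: (j5)² + 35·j5 + 2500 = 2475 + j175 → |·| ≈ 2481.2, ∠ ≈ 4.04°
|T| = 25000 · 936.01 / 2481.2 ≈ 9431
Gain = 20 log₁₀(9431) ≈ 79.49 dB
∠T = 0.31° − 4.04° = -3.73°

79.5 dB, -3.7°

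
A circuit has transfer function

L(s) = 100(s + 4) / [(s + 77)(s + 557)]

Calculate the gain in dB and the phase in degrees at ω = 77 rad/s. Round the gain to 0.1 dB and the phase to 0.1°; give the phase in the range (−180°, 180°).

At s = jω = j77:
zero (s+4): 4 + j77 → |·| = √(4²+77²) = √5945 ≈ 77.104, ∠ = arctan(77/4) ≈ 87.03°
pole (s+77): 77 + j77 → |·| = √(77²+77²) = √11858 ≈ 108.89, ∠ = arctan(77/77) ≈ 45.00°
pole (s+557): 557 + j77 → |·| = √(557²+77²) = √316178 ≈ 562.3, ∠ = arctan(77/557) ≈ 7.87°
|L| = 100 · 77.104 / 61229 ≈ 0.12593
Gain = 20 log₁₀(0.12593) ≈ -18.00 dB
∠L = 87.03° − 52.87° = 34.16°

-18.0 dB, 34.2°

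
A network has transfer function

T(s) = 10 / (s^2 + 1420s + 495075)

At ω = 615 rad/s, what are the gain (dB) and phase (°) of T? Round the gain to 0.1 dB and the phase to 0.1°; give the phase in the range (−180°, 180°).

Substitute s = j615:
Numerator: 10 = 10 + j0
Denominator: (j615)^2 + 1420(j615) + 495075 = 116850 + j873300
|N| = √(10² + 0²) ≈ 10, ∠N ≈ 0.00°
|D| = √(116850² + 873300²) ≈ 8.8108e+05, ∠D ≈ 82.38°
|T| = 10 / 8.8108e+05 ≈ 1.135e-05
Gain = 20 log₁₀(1.135e-05) ≈ -98.90 dB
∠T = 0.00° − 82.38° = -82.38°

-98.9 dB, -82.4°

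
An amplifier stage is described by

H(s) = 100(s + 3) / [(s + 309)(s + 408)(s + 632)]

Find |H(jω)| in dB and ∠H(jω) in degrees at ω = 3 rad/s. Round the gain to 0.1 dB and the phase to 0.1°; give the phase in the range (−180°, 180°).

At s = jω = j3:
zero (s+3): 3 + j3 → |·| = √(3²+3²) = √18 ≈ 4.2426, ∠ = arctan(3/3) ≈ 45.00°
pole (s+309): 309 + j3 → |·| = √(309²+3²) = √95490 ≈ 309.01, ∠ = arctan(3/309) ≈ 0.56°
pole (s+408): 408 + j3 → |·| = √(408²+3²) = √166473 ≈ 408.01, ∠ = arctan(3/408) ≈ 0.42°
pole (s+632): 632 + j3 → |·| = √(632²+3²) = √399433 ≈ 632.01, ∠ = arctan(3/632) ≈ 0.27°
|H| = 100 · 4.2426 / 7.9683e+07 ≈ 5.3243e-06
Gain = 20 log₁₀(5.3243e-06) ≈ -105.47 dB
∠H = 45.00° − 1.25° = 43.75°

-105.5 dB, 43.8°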